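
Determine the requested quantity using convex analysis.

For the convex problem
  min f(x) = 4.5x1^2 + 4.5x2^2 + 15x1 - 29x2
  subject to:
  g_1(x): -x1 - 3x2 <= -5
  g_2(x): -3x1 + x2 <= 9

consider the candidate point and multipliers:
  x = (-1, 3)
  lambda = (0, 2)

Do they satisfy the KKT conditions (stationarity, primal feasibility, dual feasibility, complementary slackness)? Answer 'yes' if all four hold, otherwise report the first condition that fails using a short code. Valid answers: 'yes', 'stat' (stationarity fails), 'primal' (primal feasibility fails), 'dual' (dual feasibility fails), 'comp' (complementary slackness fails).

Gradient of f: grad f(x) = Q x + c = (6, -2)
Constraint values g_i(x) = a_i^T x - b_i:
  g_1((-1, 3)) = -3
  g_2((-1, 3)) = -3
Stationarity residual: grad f(x) + sum_i lambda_i a_i = (0, 0)
  -> stationarity OK
Primal feasibility (all g_i <= 0): OK
Dual feasibility (all lambda_i >= 0): OK
Complementary slackness (lambda_i * g_i(x) = 0 for all i): FAILS

Verdict: the first failing condition is complementary_slackness -> comp.

comp


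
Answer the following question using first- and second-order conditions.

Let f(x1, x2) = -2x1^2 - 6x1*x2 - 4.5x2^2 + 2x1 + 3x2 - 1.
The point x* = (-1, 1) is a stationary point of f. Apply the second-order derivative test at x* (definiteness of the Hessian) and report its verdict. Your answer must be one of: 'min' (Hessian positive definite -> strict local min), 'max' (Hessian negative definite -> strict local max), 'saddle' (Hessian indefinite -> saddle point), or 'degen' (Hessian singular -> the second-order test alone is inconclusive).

Compute the Hessian H = grad^2 f:
  H = [[-4, -6], [-6, -9]]
Verify stationarity: grad f(x*) = H x* + g = (0, 0).
Eigenvalues of H: -13, 0.
H has a zero eigenvalue (singular; negative semidefinite but not definite), so H is neither positive definite, negative definite, nor indefinite. The second-order test alone is inconclusive -> degen.
(Indeed, f is constant along the null direction of H through x*, so x* is not a strict local extremum.)

degen


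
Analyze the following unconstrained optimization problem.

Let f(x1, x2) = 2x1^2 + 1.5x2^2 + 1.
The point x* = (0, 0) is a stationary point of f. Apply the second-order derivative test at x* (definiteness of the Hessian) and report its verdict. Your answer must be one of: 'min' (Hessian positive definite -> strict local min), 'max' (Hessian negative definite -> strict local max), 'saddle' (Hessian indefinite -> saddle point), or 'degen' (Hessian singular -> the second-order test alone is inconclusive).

Compute the Hessian H = grad^2 f:
  H = [[4, 0], [0, 3]]
Verify stationarity: grad f(x*) = H x* + g = (0, 0).
Eigenvalues of H: 3, 4.
Both eigenvalues > 0, so H is positive definite -> x* is a strict local min.

min


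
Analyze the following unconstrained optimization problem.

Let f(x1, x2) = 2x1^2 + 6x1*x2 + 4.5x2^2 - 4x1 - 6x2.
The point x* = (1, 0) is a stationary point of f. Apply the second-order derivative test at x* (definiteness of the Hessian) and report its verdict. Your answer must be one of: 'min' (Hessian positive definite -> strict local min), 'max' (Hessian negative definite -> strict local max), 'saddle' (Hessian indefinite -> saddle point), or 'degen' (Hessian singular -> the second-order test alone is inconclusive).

Compute the Hessian H = grad^2 f:
  H = [[4, 6], [6, 9]]
Verify stationarity: grad f(x*) = H x* + g = (0, 0).
Eigenvalues of H: 0, 13.
H has a zero eigenvalue (singular; positive semidefinite but not definite), so H is neither positive definite, negative definite, nor indefinite. The second-order test alone is inconclusive -> degen.
(Indeed, f is constant along the null direction of H through x*, so x* is not a strict local extremum.)

degen


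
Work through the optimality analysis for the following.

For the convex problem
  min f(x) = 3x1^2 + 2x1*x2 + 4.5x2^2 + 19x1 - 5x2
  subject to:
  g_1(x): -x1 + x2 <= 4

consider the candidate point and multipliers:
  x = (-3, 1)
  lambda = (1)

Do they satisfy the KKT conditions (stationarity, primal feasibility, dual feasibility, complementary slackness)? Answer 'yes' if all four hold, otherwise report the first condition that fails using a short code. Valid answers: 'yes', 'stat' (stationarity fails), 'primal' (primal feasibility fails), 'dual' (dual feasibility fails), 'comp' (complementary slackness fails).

Gradient of f: grad f(x) = Q x + c = (3, -2)
Constraint values g_i(x) = a_i^T x - b_i:
  g_1((-3, 1)) = 0
Stationarity residual: grad f(x) + sum_i lambda_i a_i = (2, -1)
  -> stationarity FAILS
Primal feasibility (all g_i <= 0): OK
Dual feasibility (all lambda_i >= 0): OK
Complementary slackness (lambda_i * g_i(x) = 0 for all i): OK

Verdict: the first failing condition is stationarity -> stat.

stat


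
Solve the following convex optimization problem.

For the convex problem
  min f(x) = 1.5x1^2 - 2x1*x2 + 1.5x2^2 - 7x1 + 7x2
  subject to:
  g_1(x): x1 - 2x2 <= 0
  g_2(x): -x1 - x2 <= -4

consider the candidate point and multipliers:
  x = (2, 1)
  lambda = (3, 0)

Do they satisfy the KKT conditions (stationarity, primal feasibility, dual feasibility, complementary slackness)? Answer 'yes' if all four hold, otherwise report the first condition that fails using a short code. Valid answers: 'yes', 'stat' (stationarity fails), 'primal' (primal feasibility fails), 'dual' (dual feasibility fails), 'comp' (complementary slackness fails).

Gradient of f: grad f(x) = Q x + c = (-3, 6)
Constraint values g_i(x) = a_i^T x - b_i:
  g_1((2, 1)) = 0
  g_2((2, 1)) = 1
Stationarity residual: grad f(x) + sum_i lambda_i a_i = (0, 0)
  -> stationarity OK
Primal feasibility (all g_i <= 0): FAILS
Dual feasibility (all lambda_i >= 0): OK
Complementary slackness (lambda_i * g_i(x) = 0 for all i): OK

Verdict: the first failing condition is primal_feasibility -> primal.

primal


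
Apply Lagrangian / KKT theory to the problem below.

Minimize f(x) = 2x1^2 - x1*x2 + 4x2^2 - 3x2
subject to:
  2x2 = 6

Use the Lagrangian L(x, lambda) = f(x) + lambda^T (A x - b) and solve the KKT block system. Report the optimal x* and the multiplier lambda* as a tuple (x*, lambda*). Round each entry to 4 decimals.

Form the Lagrangian:
  L(x, lambda) = (1/2) x^T Q x + c^T x + lambda^T (A x - b)
Stationarity (grad_x L = 0): Q x + c + A^T lambda = 0.
Primal feasibility: A x = b.

This gives the KKT block system:
  [ Q   A^T ] [ x     ]   [-c ]
  [ A    0  ] [ lambda ] = [ b ]

Solving the linear system:
  x*      = (0.75, 3)
  lambda* = (-10.125)
  f(x*)   = 25.875

x* = (0.75, 3), lambda* = (-10.125)


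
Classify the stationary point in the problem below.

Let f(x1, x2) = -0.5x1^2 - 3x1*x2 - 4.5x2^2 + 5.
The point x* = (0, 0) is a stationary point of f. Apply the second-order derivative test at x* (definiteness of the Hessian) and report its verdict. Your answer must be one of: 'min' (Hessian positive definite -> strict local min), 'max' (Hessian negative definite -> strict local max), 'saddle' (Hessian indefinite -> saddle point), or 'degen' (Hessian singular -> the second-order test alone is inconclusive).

Compute the Hessian H = grad^2 f:
  H = [[-1, -3], [-3, -9]]
Verify stationarity: grad f(x*) = H x* + g = (0, 0).
Eigenvalues of H: -10, 0.
H has a zero eigenvalue (singular; negative semidefinite but not definite), so H is neither positive definite, negative definite, nor indefinite. The second-order test alone is inconclusive -> degen.
(Indeed, f is constant along the null direction of H through x*, so x* is not a strict local extremum.)

degen


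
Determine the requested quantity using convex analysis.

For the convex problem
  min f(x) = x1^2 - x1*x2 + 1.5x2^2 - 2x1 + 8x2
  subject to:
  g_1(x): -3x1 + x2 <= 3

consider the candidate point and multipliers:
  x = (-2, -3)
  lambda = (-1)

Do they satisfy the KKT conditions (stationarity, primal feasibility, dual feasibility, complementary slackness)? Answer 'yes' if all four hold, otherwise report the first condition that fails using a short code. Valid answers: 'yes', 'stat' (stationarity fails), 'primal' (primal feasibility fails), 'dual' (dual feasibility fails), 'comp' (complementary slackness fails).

Gradient of f: grad f(x) = Q x + c = (-3, 1)
Constraint values g_i(x) = a_i^T x - b_i:
  g_1((-2, -3)) = 0
Stationarity residual: grad f(x) + sum_i lambda_i a_i = (0, 0)
  -> stationarity OK
Primal feasibility (all g_i <= 0): OK
Dual feasibility (all lambda_i >= 0): FAILS
Complementary slackness (lambda_i * g_i(x) = 0 for all i): OK

Verdict: the first failing condition is dual_feasibility -> dual.

dual


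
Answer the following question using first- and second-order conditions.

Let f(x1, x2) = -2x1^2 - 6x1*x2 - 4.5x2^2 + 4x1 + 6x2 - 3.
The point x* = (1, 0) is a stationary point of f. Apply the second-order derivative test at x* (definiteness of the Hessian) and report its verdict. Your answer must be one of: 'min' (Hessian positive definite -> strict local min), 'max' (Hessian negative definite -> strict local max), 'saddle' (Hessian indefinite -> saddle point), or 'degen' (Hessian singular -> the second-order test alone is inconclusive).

Compute the Hessian H = grad^2 f:
  H = [[-4, -6], [-6, -9]]
Verify stationarity: grad f(x*) = H x* + g = (0, 0).
Eigenvalues of H: -13, 0.
H has a zero eigenvalue (singular; negative semidefinite but not definite), so H is neither positive definite, negative definite, nor indefinite. The second-order test alone is inconclusive -> degen.
(Indeed, f is constant along the null direction of H through x*, so x* is not a strict local extremum.)

degen


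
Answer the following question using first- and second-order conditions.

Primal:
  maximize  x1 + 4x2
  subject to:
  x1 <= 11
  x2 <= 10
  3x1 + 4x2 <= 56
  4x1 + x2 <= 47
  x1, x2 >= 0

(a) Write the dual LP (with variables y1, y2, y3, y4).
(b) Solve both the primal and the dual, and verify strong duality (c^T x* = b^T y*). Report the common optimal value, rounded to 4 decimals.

The standard primal-dual pair for 'max c^T x s.t. A x <= b, x >= 0' is:
  Dual:  min b^T y  s.t.  A^T y >= c,  y >= 0.

So the dual LP is:
  minimize  11y1 + 10y2 + 56y3 + 47y4
  subject to:
    y1 + 3y3 + 4y4 >= 1
    y2 + 4y3 + y4 >= 4
    y1, y2, y3, y4 >= 0

Solving the primal: x* = (5.3333, 10).
  primal value c^T x* = 45.3333.
Solving the dual: y* = (0, 2.6667, 0.3333, 0).
  dual value b^T y* = 45.3333.
Strong duality: c^T x* = b^T y*. Confirmed.

45.3333


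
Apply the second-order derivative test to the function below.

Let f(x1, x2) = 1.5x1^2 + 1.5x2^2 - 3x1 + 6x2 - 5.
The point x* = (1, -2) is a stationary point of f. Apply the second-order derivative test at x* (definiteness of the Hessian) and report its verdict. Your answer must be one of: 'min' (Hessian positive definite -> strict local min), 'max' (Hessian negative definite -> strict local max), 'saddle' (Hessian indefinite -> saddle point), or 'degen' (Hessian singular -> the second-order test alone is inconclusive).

Compute the Hessian H = grad^2 f:
  H = [[3, 0], [0, 3]]
Verify stationarity: grad f(x*) = H x* + g = (0, 0).
Eigenvalues of H: 3, 3.
Both eigenvalues > 0, so H is positive definite -> x* is a strict local min.

min


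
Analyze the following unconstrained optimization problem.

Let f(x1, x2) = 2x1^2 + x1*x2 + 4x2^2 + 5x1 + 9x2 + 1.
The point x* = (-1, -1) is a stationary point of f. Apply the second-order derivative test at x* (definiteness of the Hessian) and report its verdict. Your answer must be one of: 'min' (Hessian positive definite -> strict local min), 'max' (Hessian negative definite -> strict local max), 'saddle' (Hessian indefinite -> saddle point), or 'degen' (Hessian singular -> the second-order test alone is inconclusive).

Compute the Hessian H = grad^2 f:
  H = [[4, 1], [1, 8]]
Verify stationarity: grad f(x*) = H x* + g = (0, 0).
Eigenvalues of H: 3.7639, 8.2361.
Both eigenvalues > 0, so H is positive definite -> x* is a strict local min.

min


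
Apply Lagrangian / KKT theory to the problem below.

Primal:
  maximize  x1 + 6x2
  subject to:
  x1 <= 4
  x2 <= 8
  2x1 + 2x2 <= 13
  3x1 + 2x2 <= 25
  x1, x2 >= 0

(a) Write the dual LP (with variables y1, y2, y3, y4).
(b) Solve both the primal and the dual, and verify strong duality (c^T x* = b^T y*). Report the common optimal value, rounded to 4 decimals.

The standard primal-dual pair for 'max c^T x s.t. A x <= b, x >= 0' is:
  Dual:  min b^T y  s.t.  A^T y >= c,  y >= 0.

So the dual LP is:
  minimize  4y1 + 8y2 + 13y3 + 25y4
  subject to:
    y1 + 2y3 + 3y4 >= 1
    y2 + 2y3 + 2y4 >= 6
    y1, y2, y3, y4 >= 0

Solving the primal: x* = (0, 6.5).
  primal value c^T x* = 39.
Solving the dual: y* = (0, 0, 3, 0).
  dual value b^T y* = 39.
Strong duality: c^T x* = b^T y*. Confirmed.

39


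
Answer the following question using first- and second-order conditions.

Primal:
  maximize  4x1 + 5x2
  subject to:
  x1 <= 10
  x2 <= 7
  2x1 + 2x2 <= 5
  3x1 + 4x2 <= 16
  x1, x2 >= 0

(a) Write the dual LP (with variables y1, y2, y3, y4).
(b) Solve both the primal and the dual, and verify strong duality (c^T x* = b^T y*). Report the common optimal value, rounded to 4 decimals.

The standard primal-dual pair for 'max c^T x s.t. A x <= b, x >= 0' is:
  Dual:  min b^T y  s.t.  A^T y >= c,  y >= 0.

So the dual LP is:
  minimize  10y1 + 7y2 + 5y3 + 16y4
  subject to:
    y1 + 2y3 + 3y4 >= 4
    y2 + 2y3 + 4y4 >= 5
    y1, y2, y3, y4 >= 0

Solving the primal: x* = (0, 2.5).
  primal value c^T x* = 12.5.
Solving the dual: y* = (0, 0, 2.5, 0).
  dual value b^T y* = 12.5.
Strong duality: c^T x* = b^T y*. Confirmed.

12.5


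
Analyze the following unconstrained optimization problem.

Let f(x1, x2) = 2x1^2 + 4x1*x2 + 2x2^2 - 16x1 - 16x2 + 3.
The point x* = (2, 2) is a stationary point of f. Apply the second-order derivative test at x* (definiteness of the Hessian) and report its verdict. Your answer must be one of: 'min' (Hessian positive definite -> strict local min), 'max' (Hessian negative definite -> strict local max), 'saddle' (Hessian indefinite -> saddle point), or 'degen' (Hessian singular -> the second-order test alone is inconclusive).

Compute the Hessian H = grad^2 f:
  H = [[4, 4], [4, 4]]
Verify stationarity: grad f(x*) = H x* + g = (0, 0).
Eigenvalues of H: 0, 8.
H has a zero eigenvalue (singular; positive semidefinite but not definite), so H is neither positive definite, negative definite, nor indefinite. The second-order test alone is inconclusive -> degen.
(Indeed, f is constant along the null direction of H through x*, so x* is not a strict local extremum.)

degen


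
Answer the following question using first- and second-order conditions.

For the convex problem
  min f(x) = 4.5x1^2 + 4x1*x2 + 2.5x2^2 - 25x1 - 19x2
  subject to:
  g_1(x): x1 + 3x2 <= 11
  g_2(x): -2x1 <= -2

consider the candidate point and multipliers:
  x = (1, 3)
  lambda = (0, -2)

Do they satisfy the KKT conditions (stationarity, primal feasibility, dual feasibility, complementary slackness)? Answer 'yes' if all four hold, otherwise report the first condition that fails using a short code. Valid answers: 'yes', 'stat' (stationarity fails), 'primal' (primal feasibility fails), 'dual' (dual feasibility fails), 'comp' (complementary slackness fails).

Gradient of f: grad f(x) = Q x + c = (-4, 0)
Constraint values g_i(x) = a_i^T x - b_i:
  g_1((1, 3)) = -1
  g_2((1, 3)) = 0
Stationarity residual: grad f(x) + sum_i lambda_i a_i = (0, 0)
  -> stationarity OK
Primal feasibility (all g_i <= 0): OK
Dual feasibility (all lambda_i >= 0): FAILS
Complementary slackness (lambda_i * g_i(x) = 0 for all i): OK

Verdict: the first failing condition is dual_feasibility -> dual.

dual


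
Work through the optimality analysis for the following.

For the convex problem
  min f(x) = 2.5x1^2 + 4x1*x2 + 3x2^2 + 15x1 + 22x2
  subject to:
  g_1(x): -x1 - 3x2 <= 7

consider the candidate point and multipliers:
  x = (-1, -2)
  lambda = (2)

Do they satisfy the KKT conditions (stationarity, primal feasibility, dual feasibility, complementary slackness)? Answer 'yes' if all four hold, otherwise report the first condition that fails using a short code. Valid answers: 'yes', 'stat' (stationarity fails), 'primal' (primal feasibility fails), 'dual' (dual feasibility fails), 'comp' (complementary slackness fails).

Gradient of f: grad f(x) = Q x + c = (2, 6)
Constraint values g_i(x) = a_i^T x - b_i:
  g_1((-1, -2)) = 0
Stationarity residual: grad f(x) + sum_i lambda_i a_i = (0, 0)
  -> stationarity OK
Primal feasibility (all g_i <= 0): OK
Dual feasibility (all lambda_i >= 0): OK
Complementary slackness (lambda_i * g_i(x) = 0 for all i): OK

Verdict: yes, KKT holds.

yes


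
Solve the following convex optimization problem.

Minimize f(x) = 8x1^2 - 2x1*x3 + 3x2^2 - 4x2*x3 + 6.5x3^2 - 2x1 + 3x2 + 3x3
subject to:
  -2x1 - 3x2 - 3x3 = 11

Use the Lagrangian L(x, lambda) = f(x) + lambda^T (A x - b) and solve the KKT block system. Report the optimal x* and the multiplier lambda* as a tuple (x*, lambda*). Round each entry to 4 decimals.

Form the Lagrangian:
  L(x, lambda) = (1/2) x^T Q x + c^T x + lambda^T (A x - b)
Stationarity (grad_x L = 0): Q x + c + A^T lambda = 0.
Primal feasibility: A x = b.

This gives the KKT block system:
  [ Q   A^T ] [ x     ]   [-c ]
  [ A    0  ] [ lambda ] = [ b ]

Solving the linear system:
  x*      = (-0.2424, -2.1889, -1.3161)
  lambda* = (-1.623)
  f(x*)   = 3.9115

x* = (-0.2424, -2.1889, -1.3161), lambda* = (-1.623)


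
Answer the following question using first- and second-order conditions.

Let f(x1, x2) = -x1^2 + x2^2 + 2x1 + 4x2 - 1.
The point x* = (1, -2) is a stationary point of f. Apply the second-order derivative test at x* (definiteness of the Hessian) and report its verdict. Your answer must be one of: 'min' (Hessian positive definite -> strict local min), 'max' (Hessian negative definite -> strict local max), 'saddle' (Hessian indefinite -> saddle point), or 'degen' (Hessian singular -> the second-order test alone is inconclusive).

Compute the Hessian H = grad^2 f:
  H = [[-2, 0], [0, 2]]
Verify stationarity: grad f(x*) = H x* + g = (0, 0).
Eigenvalues of H: -2, 2.
Eigenvalues have mixed signs, so H is indefinite -> x* is a saddle point.

saddle


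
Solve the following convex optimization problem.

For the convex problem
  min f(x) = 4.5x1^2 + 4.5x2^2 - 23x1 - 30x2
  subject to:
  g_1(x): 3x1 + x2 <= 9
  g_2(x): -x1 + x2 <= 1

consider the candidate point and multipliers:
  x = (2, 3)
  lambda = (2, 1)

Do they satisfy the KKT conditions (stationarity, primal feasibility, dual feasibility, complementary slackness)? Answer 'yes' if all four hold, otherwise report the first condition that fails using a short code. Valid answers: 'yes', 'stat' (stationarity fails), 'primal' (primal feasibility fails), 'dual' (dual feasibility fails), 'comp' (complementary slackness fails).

Gradient of f: grad f(x) = Q x + c = (-5, -3)
Constraint values g_i(x) = a_i^T x - b_i:
  g_1((2, 3)) = 0
  g_2((2, 3)) = 0
Stationarity residual: grad f(x) + sum_i lambda_i a_i = (0, 0)
  -> stationarity OK
Primal feasibility (all g_i <= 0): OK
Dual feasibility (all lambda_i >= 0): OK
Complementary slackness (lambda_i * g_i(x) = 0 for all i): OK

Verdict: yes, KKT holds.

yes


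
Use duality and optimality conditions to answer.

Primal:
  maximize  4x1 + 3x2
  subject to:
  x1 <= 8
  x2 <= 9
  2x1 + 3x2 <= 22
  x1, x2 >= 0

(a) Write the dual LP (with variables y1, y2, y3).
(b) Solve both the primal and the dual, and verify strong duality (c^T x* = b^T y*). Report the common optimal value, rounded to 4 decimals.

The standard primal-dual pair for 'max c^T x s.t. A x <= b, x >= 0' is:
  Dual:  min b^T y  s.t.  A^T y >= c,  y >= 0.

So the dual LP is:
  minimize  8y1 + 9y2 + 22y3
  subject to:
    y1 + 2y3 >= 4
    y2 + 3y3 >= 3
    y1, y2, y3 >= 0

Solving the primal: x* = (8, 2).
  primal value c^T x* = 38.
Solving the dual: y* = (2, 0, 1).
  dual value b^T y* = 38.
Strong duality: c^T x* = b^T y*. Confirmed.

38


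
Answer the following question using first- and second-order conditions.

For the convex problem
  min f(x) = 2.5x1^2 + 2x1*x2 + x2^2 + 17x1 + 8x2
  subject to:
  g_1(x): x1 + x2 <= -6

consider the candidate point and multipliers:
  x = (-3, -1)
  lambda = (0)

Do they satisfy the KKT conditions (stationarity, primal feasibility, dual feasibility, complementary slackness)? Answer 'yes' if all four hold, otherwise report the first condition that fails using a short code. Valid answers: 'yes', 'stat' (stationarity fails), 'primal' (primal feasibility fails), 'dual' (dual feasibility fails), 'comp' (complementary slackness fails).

Gradient of f: grad f(x) = Q x + c = (0, 0)
Constraint values g_i(x) = a_i^T x - b_i:
  g_1((-3, -1)) = 2
Stationarity residual: grad f(x) + sum_i lambda_i a_i = (0, 0)
  -> stationarity OK
Primal feasibility (all g_i <= 0): FAILS
Dual feasibility (all lambda_i >= 0): OK
Complementary slackness (lambda_i * g_i(x) = 0 for all i): OK

Verdict: the first failing condition is primal_feasibility -> primal.

primal


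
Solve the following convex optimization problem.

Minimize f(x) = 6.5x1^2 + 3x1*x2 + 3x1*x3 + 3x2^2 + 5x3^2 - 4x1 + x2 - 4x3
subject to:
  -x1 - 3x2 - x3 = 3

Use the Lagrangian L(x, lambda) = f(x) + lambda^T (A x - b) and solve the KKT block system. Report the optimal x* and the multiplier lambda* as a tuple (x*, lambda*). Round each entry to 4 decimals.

Form the Lagrangian:
  L(x, lambda) = (1/2) x^T Q x + c^T x + lambda^T (A x - b)
Stationarity (grad_x L = 0): Q x + c + A^T lambda = 0.
Primal feasibility: A x = b.

This gives the KKT block system:
  [ Q   A^T ] [ x     ]   [-c ]
  [ A    0  ] [ lambda ] = [ b ]

Solving the linear system:
  x*      = (0.4318, -1.1809, 0.1108)
  lambda* = (-1.5966)
  f(x*)   = 0.7192

x* = (0.4318, -1.1809, 0.1108), lambda* = (-1.5966)


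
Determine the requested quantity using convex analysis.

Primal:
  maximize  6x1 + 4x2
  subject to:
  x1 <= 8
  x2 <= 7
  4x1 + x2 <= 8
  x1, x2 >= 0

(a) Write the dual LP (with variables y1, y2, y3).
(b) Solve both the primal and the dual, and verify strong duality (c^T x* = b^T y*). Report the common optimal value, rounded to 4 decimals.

The standard primal-dual pair for 'max c^T x s.t. A x <= b, x >= 0' is:
  Dual:  min b^T y  s.t.  A^T y >= c,  y >= 0.

So the dual LP is:
  minimize  8y1 + 7y2 + 8y3
  subject to:
    y1 + 4y3 >= 6
    y2 + y3 >= 4
    y1, y2, y3 >= 0

Solving the primal: x* = (0.25, 7).
  primal value c^T x* = 29.5.
Solving the dual: y* = (0, 2.5, 1.5).
  dual value b^T y* = 29.5.
Strong duality: c^T x* = b^T y*. Confirmed.

29.5


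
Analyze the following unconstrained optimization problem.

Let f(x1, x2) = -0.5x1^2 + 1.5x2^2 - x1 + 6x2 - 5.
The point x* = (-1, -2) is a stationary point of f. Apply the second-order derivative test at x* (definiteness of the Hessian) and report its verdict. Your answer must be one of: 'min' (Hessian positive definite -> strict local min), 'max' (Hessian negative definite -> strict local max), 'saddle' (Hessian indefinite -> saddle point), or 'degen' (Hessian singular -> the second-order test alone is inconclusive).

Compute the Hessian H = grad^2 f:
  H = [[-1, 0], [0, 3]]
Verify stationarity: grad f(x*) = H x* + g = (0, 0).
Eigenvalues of H: -1, 3.
Eigenvalues have mixed signs, so H is indefinite -> x* is a saddle point.

saddle


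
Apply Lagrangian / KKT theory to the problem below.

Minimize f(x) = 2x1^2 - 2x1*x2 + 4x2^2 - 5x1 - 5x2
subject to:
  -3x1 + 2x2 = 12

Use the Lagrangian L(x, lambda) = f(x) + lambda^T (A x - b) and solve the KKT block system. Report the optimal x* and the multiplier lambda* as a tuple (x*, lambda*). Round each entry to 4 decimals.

Form the Lagrangian:
  L(x, lambda) = (1/2) x^T Q x + c^T x + lambda^T (A x - b)
Stationarity (grad_x L = 0): Q x + c + A^T lambda = 0.
Primal feasibility: A x = b.

This gives the KKT block system:
  [ Q   A^T ] [ x     ]   [-c ]
  [ A    0  ] [ lambda ] = [ b ]

Solving the linear system:
  x*      = (-2.9688, 1.5469)
  lambda* = (-6.6562)
  f(x*)   = 43.4922

x* = (-2.9688, 1.5469), lambda* = (-6.6562)


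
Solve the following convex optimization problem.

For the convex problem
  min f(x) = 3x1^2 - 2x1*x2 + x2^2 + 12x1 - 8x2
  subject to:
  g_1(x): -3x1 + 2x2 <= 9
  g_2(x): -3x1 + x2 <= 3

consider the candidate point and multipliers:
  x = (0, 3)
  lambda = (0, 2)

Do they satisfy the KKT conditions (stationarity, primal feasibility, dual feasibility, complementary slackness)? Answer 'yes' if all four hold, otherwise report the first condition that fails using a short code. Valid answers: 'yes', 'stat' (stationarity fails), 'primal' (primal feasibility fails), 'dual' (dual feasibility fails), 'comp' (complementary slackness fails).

Gradient of f: grad f(x) = Q x + c = (6, -2)
Constraint values g_i(x) = a_i^T x - b_i:
  g_1((0, 3)) = -3
  g_2((0, 3)) = 0
Stationarity residual: grad f(x) + sum_i lambda_i a_i = (0, 0)
  -> stationarity OK
Primal feasibility (all g_i <= 0): OK
Dual feasibility (all lambda_i >= 0): OK
Complementary slackness (lambda_i * g_i(x) = 0 for all i): OK

Verdict: yes, KKT holds.

yes


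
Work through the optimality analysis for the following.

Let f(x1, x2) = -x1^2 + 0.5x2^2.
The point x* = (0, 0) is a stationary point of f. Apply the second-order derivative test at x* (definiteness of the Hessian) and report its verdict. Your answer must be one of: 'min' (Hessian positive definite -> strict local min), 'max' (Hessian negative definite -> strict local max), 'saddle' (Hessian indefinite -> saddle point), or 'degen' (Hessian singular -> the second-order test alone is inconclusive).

Compute the Hessian H = grad^2 f:
  H = [[-2, 0], [0, 1]]
Verify stationarity: grad f(x*) = H x* + g = (0, 0).
Eigenvalues of H: -2, 1.
Eigenvalues have mixed signs, so H is indefinite -> x* is a saddle point.

saddle


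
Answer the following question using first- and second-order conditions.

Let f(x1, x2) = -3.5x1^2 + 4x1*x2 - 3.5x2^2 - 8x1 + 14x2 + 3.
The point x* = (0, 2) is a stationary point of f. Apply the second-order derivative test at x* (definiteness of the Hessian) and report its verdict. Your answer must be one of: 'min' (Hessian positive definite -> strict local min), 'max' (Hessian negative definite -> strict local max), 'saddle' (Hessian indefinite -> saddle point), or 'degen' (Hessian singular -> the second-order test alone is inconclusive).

Compute the Hessian H = grad^2 f:
  H = [[-7, 4], [4, -7]]
Verify stationarity: grad f(x*) = H x* + g = (0, 0).
Eigenvalues of H: -11, -3.
Both eigenvalues < 0, so H is negative definite -> x* is a strict local max.

max


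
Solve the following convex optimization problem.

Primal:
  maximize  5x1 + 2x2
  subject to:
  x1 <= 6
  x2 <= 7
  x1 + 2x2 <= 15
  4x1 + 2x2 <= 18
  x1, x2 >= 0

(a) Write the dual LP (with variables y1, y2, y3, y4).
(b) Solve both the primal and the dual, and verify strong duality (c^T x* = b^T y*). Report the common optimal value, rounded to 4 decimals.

The standard primal-dual pair for 'max c^T x s.t. A x <= b, x >= 0' is:
  Dual:  min b^T y  s.t.  A^T y >= c,  y >= 0.

So the dual LP is:
  minimize  6y1 + 7y2 + 15y3 + 18y4
  subject to:
    y1 + y3 + 4y4 >= 5
    y2 + 2y3 + 2y4 >= 2
    y1, y2, y3, y4 >= 0

Solving the primal: x* = (4.5, 0).
  primal value c^T x* = 22.5.
Solving the dual: y* = (0, 0, 0, 1.25).
  dual value b^T y* = 22.5.
Strong duality: c^T x* = b^T y*. Confirmed.

22.5


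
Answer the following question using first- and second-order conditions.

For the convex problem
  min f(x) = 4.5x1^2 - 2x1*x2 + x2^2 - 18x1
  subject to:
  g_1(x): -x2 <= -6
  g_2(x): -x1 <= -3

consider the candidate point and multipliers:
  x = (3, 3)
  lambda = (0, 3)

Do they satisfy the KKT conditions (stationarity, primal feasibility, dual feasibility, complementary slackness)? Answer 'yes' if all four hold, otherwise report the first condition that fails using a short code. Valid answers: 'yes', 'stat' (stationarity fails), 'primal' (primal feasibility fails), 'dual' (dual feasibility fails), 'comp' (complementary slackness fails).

Gradient of f: grad f(x) = Q x + c = (3, 0)
Constraint values g_i(x) = a_i^T x - b_i:
  g_1((3, 3)) = 3
  g_2((3, 3)) = 0
Stationarity residual: grad f(x) + sum_i lambda_i a_i = (0, 0)
  -> stationarity OK
Primal feasibility (all g_i <= 0): FAILS
Dual feasibility (all lambda_i >= 0): OK
Complementary slackness (lambda_i * g_i(x) = 0 for all i): OK

Verdict: the first failing condition is primal_feasibility -> primal.

primal


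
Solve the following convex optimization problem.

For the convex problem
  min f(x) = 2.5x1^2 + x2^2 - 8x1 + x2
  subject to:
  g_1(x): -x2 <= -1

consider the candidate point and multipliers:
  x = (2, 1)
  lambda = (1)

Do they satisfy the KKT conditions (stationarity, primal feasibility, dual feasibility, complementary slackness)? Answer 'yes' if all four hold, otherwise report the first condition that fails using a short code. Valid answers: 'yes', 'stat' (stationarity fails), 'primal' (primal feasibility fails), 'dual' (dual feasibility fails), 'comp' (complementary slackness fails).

Gradient of f: grad f(x) = Q x + c = (2, 3)
Constraint values g_i(x) = a_i^T x - b_i:
  g_1((2, 1)) = 0
Stationarity residual: grad f(x) + sum_i lambda_i a_i = (2, 2)
  -> stationarity FAILS
Primal feasibility (all g_i <= 0): OK
Dual feasibility (all lambda_i >= 0): OK
Complementary slackness (lambda_i * g_i(x) = 0 for all i): OK

Verdict: the first failing condition is stationarity -> stat.

stat


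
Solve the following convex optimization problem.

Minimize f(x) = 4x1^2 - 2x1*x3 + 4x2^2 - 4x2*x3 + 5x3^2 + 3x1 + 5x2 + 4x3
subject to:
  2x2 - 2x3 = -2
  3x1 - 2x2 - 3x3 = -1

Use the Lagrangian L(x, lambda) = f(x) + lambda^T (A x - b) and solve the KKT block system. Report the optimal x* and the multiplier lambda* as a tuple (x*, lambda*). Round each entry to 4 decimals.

Form the Lagrangian:
  L(x, lambda) = (1/2) x^T Q x + c^T x + lambda^T (A x - b)
Stationarity (grad_x L = 0): Q x + c + A^T lambda = 0.
Primal feasibility: A x = b.

This gives the KKT block system:
  [ Q   A^T ] [ x     ]   [-c ]
  [ A    0  ] [ lambda ] = [ b ]

Solving the linear system:
  x*      = (-0.913, -0.9478, 0.0522)
  lambda* = (2.8652, 1.4696)
  f(x*)   = -0.0348

x* = (-0.913, -0.9478, 0.0522), lambda* = (2.8652, 1.4696)


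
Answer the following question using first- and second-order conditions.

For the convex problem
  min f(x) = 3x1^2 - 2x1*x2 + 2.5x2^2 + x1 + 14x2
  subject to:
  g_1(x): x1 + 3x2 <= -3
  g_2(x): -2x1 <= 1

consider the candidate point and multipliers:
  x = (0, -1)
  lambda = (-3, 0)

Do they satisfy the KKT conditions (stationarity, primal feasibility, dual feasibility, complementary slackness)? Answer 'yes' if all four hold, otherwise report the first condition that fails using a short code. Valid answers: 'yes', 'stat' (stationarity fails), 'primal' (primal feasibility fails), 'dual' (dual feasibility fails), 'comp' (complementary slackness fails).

Gradient of f: grad f(x) = Q x + c = (3, 9)
Constraint values g_i(x) = a_i^T x - b_i:
  g_1((0, -1)) = 0
  g_2((0, -1)) = -1
Stationarity residual: grad f(x) + sum_i lambda_i a_i = (0, 0)
  -> stationarity OK
Primal feasibility (all g_i <= 0): OK
Dual feasibility (all lambda_i >= 0): FAILS
Complementary slackness (lambda_i * g_i(x) = 0 for all i): OK

Verdict: the first failing condition is dual_feasibility -> dual.

dual


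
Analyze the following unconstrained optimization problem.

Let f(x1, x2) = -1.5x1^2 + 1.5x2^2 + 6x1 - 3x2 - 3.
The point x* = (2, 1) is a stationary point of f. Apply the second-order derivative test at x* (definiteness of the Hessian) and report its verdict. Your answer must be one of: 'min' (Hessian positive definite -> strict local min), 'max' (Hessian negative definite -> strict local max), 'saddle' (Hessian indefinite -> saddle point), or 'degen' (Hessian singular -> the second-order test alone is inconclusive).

Compute the Hessian H = grad^2 f:
  H = [[-3, 0], [0, 3]]
Verify stationarity: grad f(x*) = H x* + g = (0, 0).
Eigenvalues of H: -3, 3.
Eigenvalues have mixed signs, so H is indefinite -> x* is a saddle point.

saddle


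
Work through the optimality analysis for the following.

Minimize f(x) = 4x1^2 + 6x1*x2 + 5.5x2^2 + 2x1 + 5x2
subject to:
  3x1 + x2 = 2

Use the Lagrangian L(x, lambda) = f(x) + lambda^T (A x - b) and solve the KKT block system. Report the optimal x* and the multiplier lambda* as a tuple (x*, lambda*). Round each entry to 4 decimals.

Form the Lagrangian:
  L(x, lambda) = (1/2) x^T Q x + c^T x + lambda^T (A x - b)
Stationarity (grad_x L = 0): Q x + c + A^T lambda = 0.
Primal feasibility: A x = b.

This gives the KKT block system:
  [ Q   A^T ] [ x     ]   [-c ]
  [ A    0  ] [ lambda ] = [ b ]

Solving the linear system:
  x*      = (0.9437, -0.831)
  lambda* = (-1.5211)
  f(x*)   = 0.3873

x* = (0.9437, -0.831), lambda* = (-1.5211)


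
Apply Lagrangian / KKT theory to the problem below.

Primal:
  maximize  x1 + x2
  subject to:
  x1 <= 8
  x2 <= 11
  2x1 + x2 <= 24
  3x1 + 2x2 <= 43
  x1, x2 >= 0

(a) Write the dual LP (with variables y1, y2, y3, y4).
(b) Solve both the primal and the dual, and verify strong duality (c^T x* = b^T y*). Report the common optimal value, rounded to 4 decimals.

The standard primal-dual pair for 'max c^T x s.t. A x <= b, x >= 0' is:
  Dual:  min b^T y  s.t.  A^T y >= c,  y >= 0.

So the dual LP is:
  minimize  8y1 + 11y2 + 24y3 + 43y4
  subject to:
    y1 + 2y3 + 3y4 >= 1
    y2 + y3 + 2y4 >= 1
    y1, y2, y3, y4 >= 0

Solving the primal: x* = (6.5, 11).
  primal value c^T x* = 17.5.
Solving the dual: y* = (0, 0.5, 0.5, 0).
  dual value b^T y* = 17.5.
Strong duality: c^T x* = b^T y*. Confirmed.

17.5


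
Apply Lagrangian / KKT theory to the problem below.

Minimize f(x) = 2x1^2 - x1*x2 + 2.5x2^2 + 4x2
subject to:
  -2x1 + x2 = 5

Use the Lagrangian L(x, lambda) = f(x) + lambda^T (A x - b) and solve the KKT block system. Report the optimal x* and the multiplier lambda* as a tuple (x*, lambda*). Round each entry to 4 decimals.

Form the Lagrangian:
  L(x, lambda) = (1/2) x^T Q x + c^T x + lambda^T (A x - b)
Stationarity (grad_x L = 0): Q x + c + A^T lambda = 0.
Primal feasibility: A x = b.

This gives the KKT block system:
  [ Q   A^T ] [ x     ]   [-c ]
  [ A    0  ] [ lambda ] = [ b ]

Solving the linear system:
  x*      = (-2.65, -0.3)
  lambda* = (-5.15)
  f(x*)   = 12.275

x* = (-2.65, -0.3), lambda* = (-5.15)


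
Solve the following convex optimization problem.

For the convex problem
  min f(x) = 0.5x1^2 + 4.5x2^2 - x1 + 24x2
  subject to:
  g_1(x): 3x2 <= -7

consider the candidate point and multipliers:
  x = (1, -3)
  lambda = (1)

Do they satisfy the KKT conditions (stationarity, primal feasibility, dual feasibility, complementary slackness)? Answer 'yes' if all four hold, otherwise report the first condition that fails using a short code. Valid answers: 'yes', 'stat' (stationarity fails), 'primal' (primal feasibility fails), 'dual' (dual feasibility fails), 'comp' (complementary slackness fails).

Gradient of f: grad f(x) = Q x + c = (0, -3)
Constraint values g_i(x) = a_i^T x - b_i:
  g_1((1, -3)) = -2
Stationarity residual: grad f(x) + sum_i lambda_i a_i = (0, 0)
  -> stationarity OK
Primal feasibility (all g_i <= 0): OK
Dual feasibility (all lambda_i >= 0): OK
Complementary slackness (lambda_i * g_i(x) = 0 for all i): FAILS

Verdict: the first failing condition is complementary_slackness -> comp.

comp


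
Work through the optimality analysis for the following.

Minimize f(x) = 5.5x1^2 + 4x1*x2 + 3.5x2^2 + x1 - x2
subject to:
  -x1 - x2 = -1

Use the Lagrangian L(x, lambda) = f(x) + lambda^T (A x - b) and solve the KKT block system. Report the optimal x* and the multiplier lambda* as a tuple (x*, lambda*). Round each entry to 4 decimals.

Form the Lagrangian:
  L(x, lambda) = (1/2) x^T Q x + c^T x + lambda^T (A x - b)
Stationarity (grad_x L = 0): Q x + c + A^T lambda = 0.
Primal feasibility: A x = b.

This gives the KKT block system:
  [ Q   A^T ] [ x     ]   [-c ]
  [ A    0  ] [ lambda ] = [ b ]

Solving the linear system:
  x*      = (0.1, 0.9)
  lambda* = (5.7)
  f(x*)   = 2.45

x* = (0.1, 0.9), lambda* = (5.7)


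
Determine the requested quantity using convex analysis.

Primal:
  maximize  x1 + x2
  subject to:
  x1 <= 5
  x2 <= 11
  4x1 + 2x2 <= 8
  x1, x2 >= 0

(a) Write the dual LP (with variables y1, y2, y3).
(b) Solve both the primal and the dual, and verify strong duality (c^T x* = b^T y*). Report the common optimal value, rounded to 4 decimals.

The standard primal-dual pair for 'max c^T x s.t. A x <= b, x >= 0' is:
  Dual:  min b^T y  s.t.  A^T y >= c,  y >= 0.

So the dual LP is:
  minimize  5y1 + 11y2 + 8y3
  subject to:
    y1 + 4y3 >= 1
    y2 + 2y3 >= 1
    y1, y2, y3 >= 0

Solving the primal: x* = (0, 4).
  primal value c^T x* = 4.
Solving the dual: y* = (0, 0, 0.5).
  dual value b^T y* = 4.
Strong duality: c^T x* = b^T y*. Confirmed.

4


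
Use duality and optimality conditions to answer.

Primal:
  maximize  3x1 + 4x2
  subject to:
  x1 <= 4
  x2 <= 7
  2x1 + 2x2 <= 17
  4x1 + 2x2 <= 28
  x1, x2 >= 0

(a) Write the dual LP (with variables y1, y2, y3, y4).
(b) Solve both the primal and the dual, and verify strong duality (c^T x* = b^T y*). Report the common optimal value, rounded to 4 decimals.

The standard primal-dual pair for 'max c^T x s.t. A x <= b, x >= 0' is:
  Dual:  min b^T y  s.t.  A^T y >= c,  y >= 0.

So the dual LP is:
  minimize  4y1 + 7y2 + 17y3 + 28y4
  subject to:
    y1 + 2y3 + 4y4 >= 3
    y2 + 2y3 + 2y4 >= 4
    y1, y2, y3, y4 >= 0

Solving the primal: x* = (1.5, 7).
  primal value c^T x* = 32.5.
Solving the dual: y* = (0, 1, 1.5, 0).
  dual value b^T y* = 32.5.
Strong duality: c^T x* = b^T y*. Confirmed.

32.5


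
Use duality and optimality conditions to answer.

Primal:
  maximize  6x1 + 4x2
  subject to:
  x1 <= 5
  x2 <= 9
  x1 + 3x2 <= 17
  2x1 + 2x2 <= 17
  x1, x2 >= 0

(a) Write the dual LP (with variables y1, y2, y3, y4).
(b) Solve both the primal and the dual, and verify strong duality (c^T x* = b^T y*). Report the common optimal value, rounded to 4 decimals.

The standard primal-dual pair for 'max c^T x s.t. A x <= b, x >= 0' is:
  Dual:  min b^T y  s.t.  A^T y >= c,  y >= 0.

So the dual LP is:
  minimize  5y1 + 9y2 + 17y3 + 17y4
  subject to:
    y1 + y3 + 2y4 >= 6
    y2 + 3y3 + 2y4 >= 4
    y1, y2, y3, y4 >= 0

Solving the primal: x* = (5, 3.5).
  primal value c^T x* = 44.
Solving the dual: y* = (2, 0, 0, 2).
  dual value b^T y* = 44.
Strong duality: c^T x* = b^T y*. Confirmed.

44


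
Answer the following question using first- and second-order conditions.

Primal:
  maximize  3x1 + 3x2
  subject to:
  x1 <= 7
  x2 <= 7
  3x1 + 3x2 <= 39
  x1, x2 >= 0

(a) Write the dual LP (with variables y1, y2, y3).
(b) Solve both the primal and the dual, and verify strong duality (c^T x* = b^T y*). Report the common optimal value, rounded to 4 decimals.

The standard primal-dual pair for 'max c^T x s.t. A x <= b, x >= 0' is:
  Dual:  min b^T y  s.t.  A^T y >= c,  y >= 0.

So the dual LP is:
  minimize  7y1 + 7y2 + 39y3
  subject to:
    y1 + 3y3 >= 3
    y2 + 3y3 >= 3
    y1, y2, y3 >= 0

Solving the primal: x* = (6, 7).
  primal value c^T x* = 39.
Solving the dual: y* = (0, 0, 1).
  dual value b^T y* = 39.
Strong duality: c^T x* = b^T y*. Confirmed.

39


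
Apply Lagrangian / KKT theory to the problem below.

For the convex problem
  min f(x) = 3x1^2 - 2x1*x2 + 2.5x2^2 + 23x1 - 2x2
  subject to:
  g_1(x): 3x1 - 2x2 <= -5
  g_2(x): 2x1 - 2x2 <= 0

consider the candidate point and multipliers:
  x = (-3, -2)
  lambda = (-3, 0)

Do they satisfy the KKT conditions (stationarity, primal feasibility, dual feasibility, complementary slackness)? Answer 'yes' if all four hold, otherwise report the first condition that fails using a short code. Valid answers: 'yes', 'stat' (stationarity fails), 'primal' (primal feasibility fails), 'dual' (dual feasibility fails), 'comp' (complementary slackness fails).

Gradient of f: grad f(x) = Q x + c = (9, -6)
Constraint values g_i(x) = a_i^T x - b_i:
  g_1((-3, -2)) = 0
  g_2((-3, -2)) = -2
Stationarity residual: grad f(x) + sum_i lambda_i a_i = (0, 0)
  -> stationarity OK
Primal feasibility (all g_i <= 0): OK
Dual feasibility (all lambda_i >= 0): FAILS
Complementary slackness (lambda_i * g_i(x) = 0 for all i): OK

Verdict: the first failing condition is dual_feasibility -> dual.

dual
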